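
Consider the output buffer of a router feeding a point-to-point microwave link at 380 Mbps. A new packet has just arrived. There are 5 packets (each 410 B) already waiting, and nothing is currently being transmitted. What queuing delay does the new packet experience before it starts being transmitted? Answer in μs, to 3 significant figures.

Each queued packet: L/R = 3280/380000000 = 8.63158 μs.
5 queued → 43.1579 μs.
Queuing delay = 43.2 μs.

43.2 μs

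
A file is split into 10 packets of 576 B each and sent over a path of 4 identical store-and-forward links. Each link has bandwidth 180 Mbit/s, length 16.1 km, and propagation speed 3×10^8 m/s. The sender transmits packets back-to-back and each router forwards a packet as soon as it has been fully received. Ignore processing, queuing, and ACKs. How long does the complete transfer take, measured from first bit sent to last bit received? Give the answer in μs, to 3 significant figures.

Per-hop transmission t_tx = L/R = 4608/180000000 = 25.6 μs.
Per-hop propagation t_prop = 16100/300000000 = 53.6667 μs.
Pipeline fill: first packet needs 4·t_tx to clear all hops; remaining 9 packets each add one t_tx.
Total = (4+10-1)·t_tx + 4·t_prop = 13·25.6 + 4·53.6667 = 547 μs.

547 μs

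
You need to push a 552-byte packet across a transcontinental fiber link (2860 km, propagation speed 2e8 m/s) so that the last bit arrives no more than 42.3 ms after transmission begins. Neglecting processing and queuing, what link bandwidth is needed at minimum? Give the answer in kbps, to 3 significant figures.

158 kbps

L = 4416 bits.
Propagation delay = 2860000 / 200000000 = 14.3 ms.
Transmission budget = 42.3 − 14.3 = 28 ms.
R ≥ L / t_tx = 4416 bits / 0.028 s = 158 kbps.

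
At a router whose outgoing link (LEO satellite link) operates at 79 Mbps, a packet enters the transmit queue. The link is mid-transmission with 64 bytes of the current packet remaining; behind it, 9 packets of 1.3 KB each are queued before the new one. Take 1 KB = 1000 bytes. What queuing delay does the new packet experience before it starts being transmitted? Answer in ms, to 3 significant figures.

1.19 ms

Each queued packet: L/R = 10400/79000000 = 0.131646 ms.
9 queued → 1.18481 ms.
Plus remaining 512 bits of current packet: 0.00648101 ms.
Queuing delay = 1.19 ms.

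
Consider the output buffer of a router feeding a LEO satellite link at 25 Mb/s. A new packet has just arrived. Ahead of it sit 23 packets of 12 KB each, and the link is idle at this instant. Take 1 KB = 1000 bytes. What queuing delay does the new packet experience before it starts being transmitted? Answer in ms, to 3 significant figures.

88.3 ms

Each queued packet: L/R = 96000/25000000 = 3.84 ms.
23 queued → 88.32 ms.
Queuing delay = 88.3 ms.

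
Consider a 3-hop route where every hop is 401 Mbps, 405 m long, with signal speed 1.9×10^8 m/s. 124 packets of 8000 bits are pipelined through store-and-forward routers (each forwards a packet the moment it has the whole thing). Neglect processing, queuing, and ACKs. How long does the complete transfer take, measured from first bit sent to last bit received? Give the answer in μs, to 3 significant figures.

2520 μs

Per-hop transmission t_tx = L/R = 8000/401000000 = 19.9501 μs.
Per-hop propagation t_prop = 405/190000000 = 2.13158 μs.
Pipeline fill: first packet needs 3·t_tx to clear all hops; remaining 123 packets each add one t_tx.
Total = (3+124-1)·t_tx + 3·t_prop = 126·19.9501 + 3·2.13158 = 2520 μs.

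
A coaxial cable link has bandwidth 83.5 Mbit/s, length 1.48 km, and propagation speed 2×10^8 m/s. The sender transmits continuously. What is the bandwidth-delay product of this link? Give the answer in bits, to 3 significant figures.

Propagation delay = 1480 / 200000000 = 7.4e-06 s.
BDP = R × t_prop = 83500000 × 7.4e-06 = 617.9 bits.

618 bits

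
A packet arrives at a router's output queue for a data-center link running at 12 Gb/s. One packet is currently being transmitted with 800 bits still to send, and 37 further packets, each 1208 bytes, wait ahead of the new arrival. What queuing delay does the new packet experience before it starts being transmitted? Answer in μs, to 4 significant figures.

29.86 μs

Each queued packet: L/R = 9664/12000000000 = 0.805333 μs.
37 queued → 29.7973 μs.
Plus remaining 800 bits of current packet: 0.0666667 μs.
Queuing delay = 29.86 μs.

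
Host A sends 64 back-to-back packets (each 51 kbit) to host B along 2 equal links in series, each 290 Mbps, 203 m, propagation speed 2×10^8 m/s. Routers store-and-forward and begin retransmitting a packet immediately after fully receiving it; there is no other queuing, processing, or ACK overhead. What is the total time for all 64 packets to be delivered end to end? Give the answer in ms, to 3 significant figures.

Per-hop transmission t_tx = L/R = 51000/290000000 = 0.175862 ms.
Per-hop propagation t_prop = 203/200000000 = 0.001015 ms.
Pipeline fill: first packet needs 2·t_tx to clear all hops; remaining 63 packets each add one t_tx.
Total = (2+64-1)·t_tx + 2·t_prop = 65·0.175862 + 2·0.001015 = 11.4 ms.

11.4 ms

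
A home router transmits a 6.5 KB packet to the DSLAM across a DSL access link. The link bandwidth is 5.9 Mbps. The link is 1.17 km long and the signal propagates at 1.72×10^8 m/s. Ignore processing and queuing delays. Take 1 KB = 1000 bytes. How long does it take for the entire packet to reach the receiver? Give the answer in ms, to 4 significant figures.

L = 52000 bits.
Transmission delay = L/R = 52000 / 5900000 = 8.81356 ms.
Propagation delay = d/s = 1170 m / 172000000 m/s = 0.00680233 ms.
Total = 8.820 ms.

8.820 ms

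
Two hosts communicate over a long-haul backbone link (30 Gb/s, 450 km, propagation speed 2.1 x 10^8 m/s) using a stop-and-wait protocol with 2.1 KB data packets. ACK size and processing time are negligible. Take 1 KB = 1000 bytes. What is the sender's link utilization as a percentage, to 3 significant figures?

0.0131 %

t_tx = L/R = 16800/30000000000 = 5.6e-07 s.
t_prop = 450000/210000000 = 0.00214286 s; RTT = 0.00428571 s.
Cycle = t_tx + RTT = 0.00428627 s.
Utilization = t_tx / cycle = 5.6e-07/0.00428627 = 0.0131 %.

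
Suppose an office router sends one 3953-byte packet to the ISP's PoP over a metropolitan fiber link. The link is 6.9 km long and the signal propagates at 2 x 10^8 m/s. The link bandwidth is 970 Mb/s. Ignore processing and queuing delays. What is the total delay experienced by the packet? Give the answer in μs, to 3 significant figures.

67.1 μs

L = 3953 × 8 = 31624 bits.
Transmission delay = L/R = 31624 / 970000000 = 32.6021 μs.
Propagation delay = d/s = 6900 m / 200000000 m/s = 34.5 μs.
Total = 67.1 μs.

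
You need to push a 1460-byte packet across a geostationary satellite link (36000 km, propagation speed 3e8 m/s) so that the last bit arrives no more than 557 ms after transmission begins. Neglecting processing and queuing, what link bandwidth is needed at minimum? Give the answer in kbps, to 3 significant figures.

L = 11680 bits.
Propagation delay = 36000000 / 300000000 = 120 ms.
Transmission budget = 557 − 120 = 437 ms.
R ≥ L / t_tx = 11680 bits / 0.437 s = 26.7 kbps.

26.7 kbps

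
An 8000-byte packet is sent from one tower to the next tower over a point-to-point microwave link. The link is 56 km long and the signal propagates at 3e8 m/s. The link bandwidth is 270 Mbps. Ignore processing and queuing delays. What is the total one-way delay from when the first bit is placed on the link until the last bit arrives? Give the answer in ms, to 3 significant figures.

0.424 ms

L = 8000 × 8 = 64000 bits.
Transmission delay = L/R = 64000 / 270000000 = 0.237037 ms.
Propagation delay = d/s = 56000 m / 300000000 m/s = 0.186667 ms.
Total = 0.424 ms.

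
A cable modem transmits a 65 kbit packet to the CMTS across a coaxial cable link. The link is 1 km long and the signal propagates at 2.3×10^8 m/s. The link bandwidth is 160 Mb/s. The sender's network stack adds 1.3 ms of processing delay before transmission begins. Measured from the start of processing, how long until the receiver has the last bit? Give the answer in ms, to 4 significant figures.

L = 65000 bits.
Transmission delay = L/R = 65000 / 160000000 = 0.40625 ms.
Propagation delay = d/s = 1000 m / 2.3e+08 m/s = 0.00434783 ms.
Plus processing delay 1.3 ms = 1.3 ms.
Total = 1.711 ms.

1.711 ms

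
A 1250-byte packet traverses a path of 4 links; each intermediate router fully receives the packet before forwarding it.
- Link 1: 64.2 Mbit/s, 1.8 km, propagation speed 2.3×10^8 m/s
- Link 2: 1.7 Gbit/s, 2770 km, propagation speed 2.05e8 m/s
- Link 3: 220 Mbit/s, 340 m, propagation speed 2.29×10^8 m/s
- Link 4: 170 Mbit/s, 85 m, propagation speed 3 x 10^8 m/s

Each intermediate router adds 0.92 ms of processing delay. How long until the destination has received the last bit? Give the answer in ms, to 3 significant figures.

L = 1250 × 8 = 10000 bits.
Transmission delays (L/R per hop): 0.155763, 0.00588235, 0.0454545, 0.0588235 ms; sum = 0.265924 ms.
Propagation delays (d/s per hop): 0.00782609, 13.5122, 0.00148472, 0.000283333 ms; sum = 13.5218 ms.
Processing at 3 router(s): 3 × 0.92 ms = 2.76 ms.
End-to-end = 16.5 ms.

16.5 ms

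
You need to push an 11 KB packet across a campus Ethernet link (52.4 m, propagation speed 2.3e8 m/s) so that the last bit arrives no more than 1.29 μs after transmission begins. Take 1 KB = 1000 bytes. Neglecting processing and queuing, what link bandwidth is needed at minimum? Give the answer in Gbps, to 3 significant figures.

L = 88000 bits.
Propagation delay = 52.4 / 2.3e+08 = 0.227826 μs.
Transmission budget = 1.29 − 0.227826 = 1.06217 μs.
R ≥ L / t_tx = 88000 bits / 1.06217e-06 s = 82.8 Gbps.

82.8 Gbps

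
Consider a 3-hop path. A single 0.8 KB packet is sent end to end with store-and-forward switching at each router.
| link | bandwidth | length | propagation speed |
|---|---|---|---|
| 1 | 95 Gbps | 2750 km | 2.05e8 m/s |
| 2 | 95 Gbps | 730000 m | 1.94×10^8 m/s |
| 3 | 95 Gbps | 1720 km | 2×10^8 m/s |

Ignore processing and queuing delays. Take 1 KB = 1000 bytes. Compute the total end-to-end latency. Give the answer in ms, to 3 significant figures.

25.8 ms

L = 6400 bits.
Transmission delay per hop = L/R = 6400/95000000000 = 6.73684e-05 ms; 3 hops → 0.000202105 ms.
Propagation delays (d/s per hop): 13.4146, 3.76289, 8.6 ms; sum = 25.7775 ms.
End-to-end = 25.8 ms.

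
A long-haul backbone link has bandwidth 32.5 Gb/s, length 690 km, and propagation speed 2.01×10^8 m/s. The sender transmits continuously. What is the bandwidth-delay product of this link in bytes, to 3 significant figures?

Propagation delay = 690000 / 2.01e+08 = 0.00343284 s.
BDP = R × t_prop = 32500000000 × 0.00343284 = 111567000 bits.
In bytes: 111567000/8 = 13900000 bytes.

13900000 bytes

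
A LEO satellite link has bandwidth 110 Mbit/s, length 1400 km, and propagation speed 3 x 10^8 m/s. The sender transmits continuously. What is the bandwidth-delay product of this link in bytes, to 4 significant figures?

64170 bytes

Propagation delay = 1400000 / 300000000 = 0.00466667 s.
BDP = R × t_prop = 110000000 × 0.00466667 = 513333 bits.
In bytes: 513333/8 = 64170 bytes.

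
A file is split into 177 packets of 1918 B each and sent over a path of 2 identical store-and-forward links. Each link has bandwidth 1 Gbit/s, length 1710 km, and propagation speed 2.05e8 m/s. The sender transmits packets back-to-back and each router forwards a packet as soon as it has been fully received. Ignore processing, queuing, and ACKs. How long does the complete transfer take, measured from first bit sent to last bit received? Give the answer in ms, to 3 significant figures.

19.4 ms

Per-hop transmission t_tx = L/R = 15344/1000000000 = 0.015344 ms.
Per-hop propagation t_prop = 1710000/2.05e+08 = 8.34146 ms.
Pipeline fill: first packet needs 2·t_tx to clear all hops; remaining 176 packets each add one t_tx.
Total = (2+177-1)·t_tx + 2·t_prop = 178·0.015344 + 2·8.34146 = 19.4 ms.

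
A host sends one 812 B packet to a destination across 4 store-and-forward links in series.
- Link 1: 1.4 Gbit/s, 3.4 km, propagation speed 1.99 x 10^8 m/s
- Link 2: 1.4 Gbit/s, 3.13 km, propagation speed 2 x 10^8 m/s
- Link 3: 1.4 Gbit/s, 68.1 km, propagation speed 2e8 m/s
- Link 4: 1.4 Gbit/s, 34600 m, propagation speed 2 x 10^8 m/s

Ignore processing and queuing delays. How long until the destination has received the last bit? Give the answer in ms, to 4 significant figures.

L = 812 × 8 = 6496 bits.
Transmission delay per hop = L/R = 6496/1400000000 = 0.00464 ms; 4 hops → 0.01856 ms.
Propagation delays (d/s per hop): 0.0170854, 0.01565, 0.3405, 0.173 ms; sum = 0.546235 ms.
End-to-end = 0.5648 ms.

0.5648 ms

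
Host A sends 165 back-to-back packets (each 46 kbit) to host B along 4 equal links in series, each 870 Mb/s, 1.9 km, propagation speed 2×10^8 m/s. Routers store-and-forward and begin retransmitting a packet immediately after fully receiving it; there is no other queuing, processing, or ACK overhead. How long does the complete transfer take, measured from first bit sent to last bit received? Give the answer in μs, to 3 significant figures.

8920 μs

Per-hop transmission t_tx = L/R = 46000/870000000 = 52.8736 μs.
Per-hop propagation t_prop = 1900/200000000 = 9.5 μs.
Pipeline fill: first packet needs 4·t_tx to clear all hops; remaining 164 packets each add one t_tx.
Total = (4+165-1)·t_tx + 4·t_prop = 168·52.8736 + 4·9.5 = 8920 μs.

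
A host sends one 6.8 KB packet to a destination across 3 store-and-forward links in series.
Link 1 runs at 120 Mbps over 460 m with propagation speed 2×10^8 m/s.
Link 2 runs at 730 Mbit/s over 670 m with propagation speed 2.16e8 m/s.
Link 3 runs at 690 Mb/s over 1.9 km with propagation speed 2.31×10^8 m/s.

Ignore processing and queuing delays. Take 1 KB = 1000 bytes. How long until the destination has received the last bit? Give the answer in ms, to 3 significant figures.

0.620 ms

L = 54400 bits.
Transmission delays (L/R per hop): 0.453333, 0.0745205, 0.0788406 ms; sum = 0.606694 ms.
Propagation delays (d/s per hop): 0.0023, 0.00310185, 0.00822511 ms; sum = 0.013627 ms.
End-to-end = 0.620 ms.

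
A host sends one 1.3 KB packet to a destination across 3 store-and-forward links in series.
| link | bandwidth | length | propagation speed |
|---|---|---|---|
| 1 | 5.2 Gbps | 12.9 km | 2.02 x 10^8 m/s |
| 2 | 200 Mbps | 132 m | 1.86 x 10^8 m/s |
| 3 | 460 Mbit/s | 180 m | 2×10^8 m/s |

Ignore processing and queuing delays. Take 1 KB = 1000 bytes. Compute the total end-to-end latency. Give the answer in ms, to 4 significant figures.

0.1421 ms

L = 10400 bits.
Transmission delays (L/R per hop): 0.002, 0.052, 0.0226087 ms; sum = 0.0766087 ms.
Propagation delays (d/s per hop): 0.0638614, 0.000709677, 0.0009 ms; sum = 0.0654711 ms.
End-to-end = 0.1421 ms.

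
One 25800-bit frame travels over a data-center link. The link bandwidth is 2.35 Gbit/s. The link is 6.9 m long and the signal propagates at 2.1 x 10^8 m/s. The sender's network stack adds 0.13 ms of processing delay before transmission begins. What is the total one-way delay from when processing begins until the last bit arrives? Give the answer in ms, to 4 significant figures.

0.1410 ms

Transmission delay = L/R = 25800 / 2350000000 = 0.0109787 ms.
Propagation delay = d/s = 6.9 m / 210000000 m/s = 3.28571e-05 ms.
Plus processing delay 0.13 ms = 0.13 ms.
Total = 0.1410 ms.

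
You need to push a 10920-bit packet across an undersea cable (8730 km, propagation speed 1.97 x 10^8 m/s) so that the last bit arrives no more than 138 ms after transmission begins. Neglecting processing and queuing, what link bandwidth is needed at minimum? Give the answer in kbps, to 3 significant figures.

Propagation delay = 8730000 / 197000000 = 44.3147 ms.
Transmission budget = 138 − 44.3147 = 93.6853 ms.
R ≥ L / t_tx = 10920 bits / 0.0936853 s = 117 kbps.

117 kbps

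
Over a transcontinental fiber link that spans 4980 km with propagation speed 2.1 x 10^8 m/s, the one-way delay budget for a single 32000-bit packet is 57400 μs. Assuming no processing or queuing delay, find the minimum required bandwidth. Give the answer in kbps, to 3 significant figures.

Propagation delay = 4980000 / 210000000 = 23714.3 μs.
Transmission budget = 57400 − 23714.3 = 33685.7 μs.
R ≥ L / t_tx = 32000 bits / 0.0336857 s = 950 kbps.

950 kbps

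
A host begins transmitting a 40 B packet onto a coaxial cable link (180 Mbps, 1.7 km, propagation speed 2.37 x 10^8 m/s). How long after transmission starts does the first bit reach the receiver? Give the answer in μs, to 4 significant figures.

7.173 μs

First bit experiences only propagation delay: d/s = 1700/237000000 = 7.173 μs.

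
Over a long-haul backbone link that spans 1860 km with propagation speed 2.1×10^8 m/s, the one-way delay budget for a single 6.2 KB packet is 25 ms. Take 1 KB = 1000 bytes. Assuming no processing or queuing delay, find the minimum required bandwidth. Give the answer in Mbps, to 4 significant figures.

3.073 Mbps

L = 49600 bits.
Propagation delay = 1860000 / 210000000 = 8.85714 ms.
Transmission budget = 25 − 8.85714 = 16.1429 ms.
R ≥ L / t_tx = 49600 bits / 0.0161429 s = 3.073 Mbps.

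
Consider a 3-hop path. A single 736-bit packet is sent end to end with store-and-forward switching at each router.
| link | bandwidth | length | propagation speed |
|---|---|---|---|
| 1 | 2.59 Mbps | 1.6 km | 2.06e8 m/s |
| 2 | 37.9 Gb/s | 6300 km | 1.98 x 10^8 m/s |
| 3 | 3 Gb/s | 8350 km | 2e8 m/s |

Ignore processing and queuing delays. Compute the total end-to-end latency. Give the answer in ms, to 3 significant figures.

73.9 ms

Transmission delays (L/R per hop): 0.28417, 1.94195e-05, 0.000245333 ms; sum = 0.284435 ms.
Propagation delays (d/s per hop): 0.00776699, 31.8182, 41.75 ms; sum = 73.5759 ms.
End-to-end = 73.9 ms.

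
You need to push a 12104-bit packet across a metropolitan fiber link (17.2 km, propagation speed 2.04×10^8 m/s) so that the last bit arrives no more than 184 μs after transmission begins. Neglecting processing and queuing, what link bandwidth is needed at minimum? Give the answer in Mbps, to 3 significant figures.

121 Mbps

Propagation delay = 17200 / 204000000 = 84.3137 μs.
Transmission budget = 184 − 84.3137 = 99.6863 μs.
R ≥ L / t_tx = 12104 bits / 9.96863e-05 s = 121 Mbps.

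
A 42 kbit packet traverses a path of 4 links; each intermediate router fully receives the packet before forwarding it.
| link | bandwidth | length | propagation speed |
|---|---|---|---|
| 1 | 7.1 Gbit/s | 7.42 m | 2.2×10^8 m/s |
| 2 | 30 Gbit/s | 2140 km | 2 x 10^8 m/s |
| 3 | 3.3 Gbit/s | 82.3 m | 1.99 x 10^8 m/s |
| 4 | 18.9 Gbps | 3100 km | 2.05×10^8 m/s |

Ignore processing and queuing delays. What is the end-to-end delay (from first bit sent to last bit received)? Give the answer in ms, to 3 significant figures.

L = 42000 bits.
Transmission delays (L/R per hop): 0.00591549, 0.0014, 0.0127273, 0.00222222 ms; sum = 0.022265 ms.
Propagation delays (d/s per hop): 3.37273e-05, 10.7, 0.000413568, 15.122 ms; sum = 25.8224 ms.
End-to-end = 25.8 ms.

25.8 ms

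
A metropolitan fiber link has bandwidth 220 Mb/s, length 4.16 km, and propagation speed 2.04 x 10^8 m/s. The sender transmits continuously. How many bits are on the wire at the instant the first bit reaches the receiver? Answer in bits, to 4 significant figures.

4486 bits

Propagation delay = 4160 / 204000000 = 2.03922e-05 s.
BDP = R × t_prop = 220000000 × 2.03922e-05 = 4486.27 bits.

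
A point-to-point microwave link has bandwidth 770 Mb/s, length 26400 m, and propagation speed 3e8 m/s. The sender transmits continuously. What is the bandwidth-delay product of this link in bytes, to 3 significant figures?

8470 bytes

Propagation delay = 26400 / 300000000 = 8.8e-05 s.
BDP = R × t_prop = 770000000 × 8.8e-05 = 67760 bits.
In bytes: 67760/8 = 8470 bytes.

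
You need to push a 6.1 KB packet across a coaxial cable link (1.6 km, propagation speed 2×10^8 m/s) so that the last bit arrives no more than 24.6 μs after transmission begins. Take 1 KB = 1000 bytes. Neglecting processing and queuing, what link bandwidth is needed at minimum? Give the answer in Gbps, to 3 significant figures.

L = 48800 bits.
Propagation delay = 1600 / 200000000 = 8 μs.
Transmission budget = 24.6 − 8 = 16.6 μs.
R ≥ L / t_tx = 48800 bits / 1.66e-05 s = 2.94 Gbps.

2.94 Gbps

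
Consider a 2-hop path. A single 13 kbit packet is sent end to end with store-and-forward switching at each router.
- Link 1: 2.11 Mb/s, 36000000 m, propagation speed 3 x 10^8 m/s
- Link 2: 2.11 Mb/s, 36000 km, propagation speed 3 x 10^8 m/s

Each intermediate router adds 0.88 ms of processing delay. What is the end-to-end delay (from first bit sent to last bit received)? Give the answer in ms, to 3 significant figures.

253 ms

L = 13000 bits.
Transmission delay per hop = L/R = 13000/2110000 = 6.16114 ms; 2 hops → 12.3223 ms.
Propagation delays (d/s per hop): 120, 120 ms; sum = 240 ms.
Processing at 1 router(s): 1 × 0.88 ms = 0.88 ms.
End-to-end = 253 ms.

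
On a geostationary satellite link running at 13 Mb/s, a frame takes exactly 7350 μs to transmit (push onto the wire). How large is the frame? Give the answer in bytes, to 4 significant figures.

L = R × t_tx = 13000000 b/s × 0.00735 s = 95550 bits.
In bytes: 95550 / 8 = 11940 bytes.

11940 bytes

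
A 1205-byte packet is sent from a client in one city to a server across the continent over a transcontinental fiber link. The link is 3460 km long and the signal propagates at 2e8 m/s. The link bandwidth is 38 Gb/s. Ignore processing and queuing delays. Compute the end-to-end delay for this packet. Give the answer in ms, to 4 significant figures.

L = 1205 × 8 = 9640 bits.
Transmission delay = L/R = 9640 / 38000000000 = 0.000253684 ms.
Propagation delay = d/s = 3460000 m / 200000000 m/s = 17.3 ms.
Total = 17.30 ms.

17.30 ms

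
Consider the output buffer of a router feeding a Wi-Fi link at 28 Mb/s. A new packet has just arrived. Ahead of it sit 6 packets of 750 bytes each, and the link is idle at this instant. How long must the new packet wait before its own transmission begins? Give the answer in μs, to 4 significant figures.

Each queued packet: L/R = 6000/28000000 = 214.286 μs.
6 queued → 1285.71 μs.
Queuing delay = 1286 μs.

1286 μs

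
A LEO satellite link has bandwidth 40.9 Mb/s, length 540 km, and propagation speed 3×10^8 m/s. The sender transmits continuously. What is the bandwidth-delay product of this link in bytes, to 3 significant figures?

9200 bytes

Propagation delay = 540000 / 300000000 = 0.0018 s.
BDP = R × t_prop = 40900000 × 0.0018 = 73620 bits.
In bytes: 73620/8 = 9200 bytes.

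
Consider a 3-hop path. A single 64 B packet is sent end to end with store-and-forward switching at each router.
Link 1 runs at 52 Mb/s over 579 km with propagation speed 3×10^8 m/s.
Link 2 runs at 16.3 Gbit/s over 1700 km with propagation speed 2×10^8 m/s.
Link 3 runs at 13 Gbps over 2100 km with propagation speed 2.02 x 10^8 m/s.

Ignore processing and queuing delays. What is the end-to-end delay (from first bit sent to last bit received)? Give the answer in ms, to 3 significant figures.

L = 64 × 8 = 512 bits.
Transmission delays (L/R per hop): 0.00984615, 3.1411e-05, 3.93846e-05 ms; sum = 0.00991695 ms.
Propagation delays (d/s per hop): 1.93, 8.5, 10.396 ms; sum = 20.826 ms.
End-to-end = 20.8 ms.

20.8 ms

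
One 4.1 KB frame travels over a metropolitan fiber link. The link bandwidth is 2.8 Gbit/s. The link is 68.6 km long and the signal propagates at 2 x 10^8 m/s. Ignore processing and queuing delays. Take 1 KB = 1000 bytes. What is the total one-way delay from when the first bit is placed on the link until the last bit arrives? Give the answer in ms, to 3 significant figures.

L = 32800 bits.
Transmission delay = L/R = 32800 / 2800000000 = 0.0117143 ms.
Propagation delay = d/s = 68600 m / 200000000 m/s = 0.343 ms.
Total = 0.355 ms.

0.355 ms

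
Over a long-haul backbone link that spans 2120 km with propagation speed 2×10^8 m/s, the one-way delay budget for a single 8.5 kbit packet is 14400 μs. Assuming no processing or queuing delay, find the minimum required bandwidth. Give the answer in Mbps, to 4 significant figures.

2.237 Mbps

Propagation delay = 2120000 / 200000000 = 10600 μs.
Transmission budget = 14400 − 10600 = 3800 μs.
R ≥ L / t_tx = 8500 bits / 0.0038 s = 2.237 Mbps.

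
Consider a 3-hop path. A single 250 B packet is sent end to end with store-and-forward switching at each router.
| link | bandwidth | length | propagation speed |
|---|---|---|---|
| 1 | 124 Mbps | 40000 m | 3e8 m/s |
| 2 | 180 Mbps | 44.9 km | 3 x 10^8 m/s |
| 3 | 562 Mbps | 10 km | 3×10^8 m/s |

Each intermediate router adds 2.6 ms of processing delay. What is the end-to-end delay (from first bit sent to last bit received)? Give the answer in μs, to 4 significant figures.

5547 μs

L = 250 × 8 = 2000 bits.
Transmission delays (L/R per hop): 16.129, 11.1111, 3.55872 μs; sum = 30.7989 μs.
Propagation delays (d/s per hop): 133.333, 149.667, 33.3333 μs; sum = 316.333 μs.
Processing at 2 router(s): 2 × 2.6 ms = 5200 μs.
End-to-end = 5547 μs.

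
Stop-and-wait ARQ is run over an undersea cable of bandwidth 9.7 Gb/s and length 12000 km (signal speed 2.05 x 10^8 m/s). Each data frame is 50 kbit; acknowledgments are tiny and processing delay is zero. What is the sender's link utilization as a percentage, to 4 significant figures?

0.004403 %

t_tx = L/R = 50000/9700000000 = 5.15464e-06 s.
t_prop = 12000000/2.05e+08 = 0.0585366 s; RTT = 0.117073 s.
Cycle = t_tx + RTT = 0.117078 s.
Utilization = t_tx / cycle = 5.15464e-06/0.117078 = 0.004403 %.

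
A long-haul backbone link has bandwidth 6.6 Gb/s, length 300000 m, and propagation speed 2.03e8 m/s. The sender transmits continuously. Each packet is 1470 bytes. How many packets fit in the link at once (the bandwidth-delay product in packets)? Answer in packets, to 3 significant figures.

Propagation delay = 300000 / 2.03e+08 = 0.00147783 s.
BDP = R × t_prop = 6600000000 × 0.00147783 = 9753690 bits.
In packets of 11760 bits: 829 packets.

829 packets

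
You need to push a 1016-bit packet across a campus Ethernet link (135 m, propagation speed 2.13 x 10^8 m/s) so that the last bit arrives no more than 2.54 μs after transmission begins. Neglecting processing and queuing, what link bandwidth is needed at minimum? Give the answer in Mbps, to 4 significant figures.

533.0 Mbps

Propagation delay = 135 / 213000000 = 0.633803 μs.
Transmission budget = 2.54 − 0.633803 = 1.9062 μs.
R ≥ L / t_tx = 1016 bits / 1.9062e-06 s = 533.0 Mbps.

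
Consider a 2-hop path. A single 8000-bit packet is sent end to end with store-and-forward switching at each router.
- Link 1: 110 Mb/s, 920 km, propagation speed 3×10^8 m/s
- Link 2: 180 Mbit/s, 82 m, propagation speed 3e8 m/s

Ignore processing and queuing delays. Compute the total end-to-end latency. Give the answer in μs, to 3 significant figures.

Transmission delays (L/R per hop): 72.7273, 44.4444 μs; sum = 117.172 μs.
Propagation delays (d/s per hop): 3066.67, 0.273333 μs; sum = 3066.94 μs.
End-to-end = 3180 μs.

3180 μs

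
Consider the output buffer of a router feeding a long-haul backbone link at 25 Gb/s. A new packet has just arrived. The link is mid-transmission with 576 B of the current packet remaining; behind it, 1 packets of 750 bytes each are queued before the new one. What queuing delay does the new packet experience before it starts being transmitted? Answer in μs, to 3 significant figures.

Each queued packet: L/R = 6000/25000000000 = 0.24 μs.
1 queued → 0.24 μs.
Plus remaining 4608 bits of current packet: 0.18432 μs.
Queuing delay = 0.424 μs.

0.424 μs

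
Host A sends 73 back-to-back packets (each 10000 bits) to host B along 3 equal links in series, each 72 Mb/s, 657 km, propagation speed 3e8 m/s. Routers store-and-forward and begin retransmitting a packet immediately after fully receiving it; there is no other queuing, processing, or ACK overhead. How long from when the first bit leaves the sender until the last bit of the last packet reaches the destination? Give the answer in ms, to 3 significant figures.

17.0 ms

Per-hop transmission t_tx = L/R = 10000/72000000 = 0.138889 ms.
Per-hop propagation t_prop = 657000/300000000 = 2.19 ms.
Pipeline fill: first packet needs 3·t_tx to clear all hops; remaining 72 packets each add one t_tx.
Total = (3+73-1)·t_tx + 3·t_prop = 75·0.138889 + 3·2.19 = 17.0 ms.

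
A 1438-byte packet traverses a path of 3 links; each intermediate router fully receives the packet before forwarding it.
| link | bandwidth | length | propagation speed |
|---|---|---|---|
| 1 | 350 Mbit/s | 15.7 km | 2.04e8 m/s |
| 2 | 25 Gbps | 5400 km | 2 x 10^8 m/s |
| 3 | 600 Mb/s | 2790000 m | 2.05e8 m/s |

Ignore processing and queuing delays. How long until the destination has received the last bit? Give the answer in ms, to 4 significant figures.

L = 1438 × 8 = 11504 bits.
Transmission delays (L/R per hop): 0.0328686, 0.00046016, 0.0191733 ms; sum = 0.0525021 ms.
Propagation delays (d/s per hop): 0.0769608, 27, 13.6098 ms; sum = 40.6867 ms.
End-to-end = 40.74 ms.

40.74 ms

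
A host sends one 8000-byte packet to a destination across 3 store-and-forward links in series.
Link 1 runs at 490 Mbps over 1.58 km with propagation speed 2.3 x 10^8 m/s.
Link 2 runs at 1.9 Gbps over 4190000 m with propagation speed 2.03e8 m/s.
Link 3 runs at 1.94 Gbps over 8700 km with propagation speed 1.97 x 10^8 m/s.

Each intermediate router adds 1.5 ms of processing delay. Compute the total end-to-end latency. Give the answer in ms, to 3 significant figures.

68.0 ms

L = 8000 × 8 = 64000 bits.
Transmission delays (L/R per hop): 0.130612, 0.0336842, 0.0329897 ms; sum = 0.197286 ms.
Propagation delays (d/s per hop): 0.00686957, 20.6404, 44.1624 ms; sum = 64.8097 ms.
Processing at 2 router(s): 2 × 1.5 ms = 3 ms.
End-to-end = 68.0 ms.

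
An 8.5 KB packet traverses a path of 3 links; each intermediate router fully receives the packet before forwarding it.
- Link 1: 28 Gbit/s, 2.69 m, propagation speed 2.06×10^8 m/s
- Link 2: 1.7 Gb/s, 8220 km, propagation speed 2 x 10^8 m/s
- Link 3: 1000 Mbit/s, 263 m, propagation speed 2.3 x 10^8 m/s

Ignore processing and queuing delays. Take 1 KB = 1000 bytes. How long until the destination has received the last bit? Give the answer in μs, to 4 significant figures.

41210 μs

L = 68000 bits.
Transmission delays (L/R per hop): 2.42857, 40, 68 μs; sum = 110.429 μs.
Propagation delays (d/s per hop): 0.0130583, 41100, 1.14348 μs; sum = 41101.2 μs.
End-to-end = 41210 μs.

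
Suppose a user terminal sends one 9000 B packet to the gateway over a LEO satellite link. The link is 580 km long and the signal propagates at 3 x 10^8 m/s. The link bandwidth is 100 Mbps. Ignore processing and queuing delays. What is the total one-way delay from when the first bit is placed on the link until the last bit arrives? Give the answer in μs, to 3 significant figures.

L = 9000 × 8 = 72000 bits.
Transmission delay = L/R = 72000 / 100000000 = 720 μs.
Propagation delay = d/s = 580000 m / 300000000 m/s = 1933.33 μs.
Total = 2650 μs.

2650 μs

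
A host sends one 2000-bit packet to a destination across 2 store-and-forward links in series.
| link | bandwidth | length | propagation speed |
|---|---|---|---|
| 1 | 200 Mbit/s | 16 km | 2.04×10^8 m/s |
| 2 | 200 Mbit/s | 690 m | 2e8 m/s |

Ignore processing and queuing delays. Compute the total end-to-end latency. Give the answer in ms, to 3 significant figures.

Transmission delay per hop = L/R = 2000/200000000 = 0.01 ms; 2 hops → 0.02 ms.
Propagation delays (d/s per hop): 0.0784314, 0.00345 ms; sum = 0.0818814 ms.
End-to-end = 0.102 ms.

0.102 ms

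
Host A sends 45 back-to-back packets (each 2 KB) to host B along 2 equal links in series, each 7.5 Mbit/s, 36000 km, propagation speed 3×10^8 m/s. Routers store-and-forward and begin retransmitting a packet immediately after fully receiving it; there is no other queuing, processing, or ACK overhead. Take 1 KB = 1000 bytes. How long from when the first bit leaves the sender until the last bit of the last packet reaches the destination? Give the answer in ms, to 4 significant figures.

Per-hop transmission t_tx = L/R = 16000/7500000 = 2.13333 ms.
Per-hop propagation t_prop = 36000000/300000000 = 120 ms.
Pipeline fill: first packet needs 2·t_tx to clear all hops; remaining 44 packets each add one t_tx.
Total = (2+45-1)·t_tx + 2·t_prop = 46·2.13333 + 2·120 = 338.1 ms.

338.1 ms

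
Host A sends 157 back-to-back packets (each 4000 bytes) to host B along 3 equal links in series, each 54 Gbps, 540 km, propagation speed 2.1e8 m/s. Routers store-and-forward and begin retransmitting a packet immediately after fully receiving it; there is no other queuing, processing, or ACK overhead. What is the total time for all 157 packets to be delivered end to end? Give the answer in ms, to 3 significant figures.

7.81 ms

Per-hop transmission t_tx = L/R = 32000/54000000000 = 0.000592593 ms.
Per-hop propagation t_prop = 540000/210000000 = 2.57143 ms.
Pipeline fill: first packet needs 3·t_tx to clear all hops; remaining 156 packets each add one t_tx.
Total = (3+157-1)·t_tx + 3·t_prop = 159·0.000592593 + 3·2.57143 = 7.81 ms.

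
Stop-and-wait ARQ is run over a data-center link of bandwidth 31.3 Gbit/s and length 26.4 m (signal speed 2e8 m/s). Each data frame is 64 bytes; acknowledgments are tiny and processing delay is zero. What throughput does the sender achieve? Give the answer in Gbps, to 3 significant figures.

t_tx = L/R = 512/31300000000 = 1.63578e-08 s.
t_prop = 26.4/200000000 = 1.32e-07 s; RTT = 2.64e-07 s.
Cycle = t_tx + RTT = 2.80358e-07 s.
Throughput = L / cycle = 512 / 2.80358e-07 = 1.83 Gbps.

1.83 Gbps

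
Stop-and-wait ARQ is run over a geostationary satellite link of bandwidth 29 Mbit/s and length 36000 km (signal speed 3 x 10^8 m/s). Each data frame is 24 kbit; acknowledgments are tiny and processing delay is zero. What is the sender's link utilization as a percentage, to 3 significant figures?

0.344 %

t_tx = L/R = 24000/29000000 = 0.000827586 s.
t_prop = 36000000/300000000 = 0.12 s; RTT = 0.24 s.
Cycle = t_tx + RTT = 0.240828 s.
Utilization = t_tx / cycle = 0.000827586/0.240828 = 0.344 %.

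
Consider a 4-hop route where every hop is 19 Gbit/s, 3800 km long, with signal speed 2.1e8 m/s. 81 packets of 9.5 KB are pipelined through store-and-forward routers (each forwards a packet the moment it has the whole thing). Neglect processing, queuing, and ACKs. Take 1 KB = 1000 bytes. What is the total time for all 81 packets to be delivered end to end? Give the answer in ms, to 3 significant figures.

72.7 ms

Per-hop transmission t_tx = L/R = 76000/19000000000 = 0.004 ms.
Per-hop propagation t_prop = 3800000/210000000 = 18.0952 ms.
Pipeline fill: first packet needs 4·t_tx to clear all hops; remaining 80 packets each add one t_tx.
Total = (4+81-1)·t_tx + 4·t_prop = 84·0.004 + 4·18.0952 = 72.7 ms.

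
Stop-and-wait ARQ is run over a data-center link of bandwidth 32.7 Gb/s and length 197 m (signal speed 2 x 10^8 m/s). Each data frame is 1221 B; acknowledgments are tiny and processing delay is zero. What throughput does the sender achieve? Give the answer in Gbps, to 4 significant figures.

4.306 Gbps

t_tx = L/R = 9768/3.27e+10 = 2.98716e-07 s.
t_prop = 197/200000000 = 9.85e-07 s; RTT = 1.97e-06 s.
Cycle = t_tx + RTT = 2.26872e-06 s.
Throughput = L / cycle = 9768 / 2.26872e-06 = 4.306 Gbps.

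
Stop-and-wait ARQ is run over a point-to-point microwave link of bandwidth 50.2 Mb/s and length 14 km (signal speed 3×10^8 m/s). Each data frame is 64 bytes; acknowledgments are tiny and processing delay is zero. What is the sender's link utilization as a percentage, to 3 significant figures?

t_tx = L/R = 512/50200000 = 1.01992e-05 s.
t_prop = 14000/300000000 = 4.66667e-05 s; RTT = 9.33333e-05 s.
Cycle = t_tx + RTT = 0.000103533 s.
Utilization = t_tx / cycle = 1.01992e-05/0.000103533 = 9.85 %.

9.85 %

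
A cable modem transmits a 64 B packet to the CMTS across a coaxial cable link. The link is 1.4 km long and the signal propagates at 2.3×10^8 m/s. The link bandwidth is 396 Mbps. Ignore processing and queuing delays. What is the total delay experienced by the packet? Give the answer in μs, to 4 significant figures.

L = 64 × 8 = 512 bits.
Transmission delay = L/R = 512 / 396000000 = 1.29293 μs.
Propagation delay = d/s = 1400 m / 2.3e+08 m/s = 6.08696 μs.
Total = 7.380 μs.

7.380 μs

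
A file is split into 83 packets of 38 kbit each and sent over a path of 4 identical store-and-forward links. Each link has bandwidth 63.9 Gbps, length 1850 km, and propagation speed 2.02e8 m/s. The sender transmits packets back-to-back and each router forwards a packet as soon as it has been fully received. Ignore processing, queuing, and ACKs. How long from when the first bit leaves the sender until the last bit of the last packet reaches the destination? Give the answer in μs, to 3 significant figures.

36700 μs

Per-hop transmission t_tx = L/R = 38000/63900000000 = 0.594679 μs.
Per-hop propagation t_prop = 1850000/202000000 = 9158.42 μs.
Pipeline fill: first packet needs 4·t_tx to clear all hops; remaining 82 packets each add one t_tx.
Total = (4+83-1)·t_tx + 4·t_prop = 86·0.594679 + 4·9158.42 = 36700 μs.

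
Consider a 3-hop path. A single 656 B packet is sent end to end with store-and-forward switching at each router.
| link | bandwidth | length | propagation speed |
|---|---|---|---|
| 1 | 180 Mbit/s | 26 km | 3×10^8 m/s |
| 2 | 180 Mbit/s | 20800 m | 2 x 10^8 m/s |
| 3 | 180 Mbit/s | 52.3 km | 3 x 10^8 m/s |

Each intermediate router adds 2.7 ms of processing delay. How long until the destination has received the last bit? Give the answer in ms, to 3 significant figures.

L = 656 × 8 = 5248 bits.
Transmission delay per hop = L/R = 5248/180000000 = 0.0291556 ms; 3 hops → 0.0874667 ms.
Propagation delays (d/s per hop): 0.0866667, 0.104, 0.174333 ms; sum = 0.365 ms.
Processing at 2 router(s): 2 × 2.7 ms = 5.4 ms.
End-to-end = 5.85 ms.

5.85 ms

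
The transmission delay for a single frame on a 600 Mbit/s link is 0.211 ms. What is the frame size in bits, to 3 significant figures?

L = R × t_tx = 600000000 b/s × 0.000211 s = 126600 bits.

127000 bits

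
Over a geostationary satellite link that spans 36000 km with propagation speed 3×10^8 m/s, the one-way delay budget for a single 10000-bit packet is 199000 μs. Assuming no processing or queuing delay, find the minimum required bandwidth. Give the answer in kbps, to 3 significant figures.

127 kbps

Propagation delay = 36000000 / 300000000 = 120000 μs.
Transmission budget = 199000 − 120000 = 79000 μs.
R ≥ L / t_tx = 10000 bits / 0.079 s = 127 kbps.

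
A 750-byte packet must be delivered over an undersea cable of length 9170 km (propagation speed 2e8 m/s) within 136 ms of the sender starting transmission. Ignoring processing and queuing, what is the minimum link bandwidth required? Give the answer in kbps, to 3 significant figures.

L = 6000 bits.
Propagation delay = 9170000 / 200000000 = 45.85 ms.
Transmission budget = 136 − 45.85 = 90.15 ms.
R ≥ L / t_tx = 6000 bits / 0.09015 s = 66.6 kbps.

66.6 kbps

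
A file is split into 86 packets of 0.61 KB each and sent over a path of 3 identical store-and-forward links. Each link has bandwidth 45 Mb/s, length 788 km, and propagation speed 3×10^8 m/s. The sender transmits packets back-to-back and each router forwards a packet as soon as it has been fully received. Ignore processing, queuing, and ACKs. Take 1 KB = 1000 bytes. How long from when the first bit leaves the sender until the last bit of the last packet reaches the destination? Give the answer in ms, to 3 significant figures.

17.4 ms

Per-hop transmission t_tx = L/R = 4880/45000000 = 0.108444 ms.
Per-hop propagation t_prop = 788000/300000000 = 2.62667 ms.
Pipeline fill: first packet needs 3·t_tx to clear all hops; remaining 85 packets each add one t_tx.
Total = (3+86-1)·t_tx + 3·t_prop = 88·0.108444 + 3·2.62667 = 17.4 ms.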